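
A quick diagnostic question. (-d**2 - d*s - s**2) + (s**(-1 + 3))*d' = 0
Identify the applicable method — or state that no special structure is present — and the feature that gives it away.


Method: the homogeneous substitution — the slope is degree-zero homogeneous: the ratio substitution v = d/s collapses it.


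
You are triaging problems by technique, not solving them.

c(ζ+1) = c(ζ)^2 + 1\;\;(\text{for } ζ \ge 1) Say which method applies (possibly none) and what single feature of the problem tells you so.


Verdict: no special technique — a nonlinear dependence on earlier terms breaks linearity, and with it every superposition-based closed form.


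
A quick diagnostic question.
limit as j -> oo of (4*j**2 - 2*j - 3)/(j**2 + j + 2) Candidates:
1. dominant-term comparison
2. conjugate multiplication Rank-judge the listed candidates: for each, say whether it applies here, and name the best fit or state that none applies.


Diagnosis: dominant-term comparison — at large j only the top-degree terms survive; compare the leading terms and the limit falls out.
- dominant-term comparison — applicable, and directly so.
- conjugate multiplication — rationalization has no target — no divergent radical difference appears.


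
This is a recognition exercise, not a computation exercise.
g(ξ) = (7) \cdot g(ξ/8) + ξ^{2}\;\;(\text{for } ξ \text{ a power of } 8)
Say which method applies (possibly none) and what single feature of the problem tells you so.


Method: the master substitution — the argument shrinks by the factor 8, so measure the index on a logarithmic scale and the recursion becomes a shift.


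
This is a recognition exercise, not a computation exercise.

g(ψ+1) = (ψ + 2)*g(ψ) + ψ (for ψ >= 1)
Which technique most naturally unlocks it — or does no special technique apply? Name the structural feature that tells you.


Verdict: a summation factor — first-order linear but the coefficient ψ + 2 moves with the index — divide by the cumulative product and telescope.


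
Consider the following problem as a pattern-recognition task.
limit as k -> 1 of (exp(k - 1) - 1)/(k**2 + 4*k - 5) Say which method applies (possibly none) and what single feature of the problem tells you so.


Technique: l'Hôpital's rule (0/0) — the 0/0 form at 1 is the signature situation for l'Hôpital's rule. The standard small-argument limits would also carry it; the rule is the systematic route.


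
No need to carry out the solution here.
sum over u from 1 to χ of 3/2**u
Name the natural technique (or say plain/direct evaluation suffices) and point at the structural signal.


Verdict: the geometric series formula — consecutive terms stand in a fixed index-free ratio — the geometric sum formula closes it.


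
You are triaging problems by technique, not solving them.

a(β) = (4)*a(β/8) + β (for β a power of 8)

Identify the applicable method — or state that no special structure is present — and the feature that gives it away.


Technique: the master substitution — treat m = log base 8 of β as the new clock: one recursion step advances m by one while β scales by 8.


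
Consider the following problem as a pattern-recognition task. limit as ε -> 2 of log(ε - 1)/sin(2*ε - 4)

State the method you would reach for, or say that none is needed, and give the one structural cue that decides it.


Diagnosis: l'Hôpital's rule (0/0) — plug in 2: top and bottom both hit zero, so differentiate each and retry. A local series expansion at the point resolves it as well; the rule is the packaged version of that step.


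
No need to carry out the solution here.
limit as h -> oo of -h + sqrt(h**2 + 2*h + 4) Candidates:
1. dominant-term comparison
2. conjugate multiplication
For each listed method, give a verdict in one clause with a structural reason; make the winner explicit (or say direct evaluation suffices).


Method: conjugate multiplication — two divergent pieces with a minus sign between them and a radical in the mix: rationalize sqrt(h**2 + 2*h + 4) - h before any limit law applies.
- dominant-term comparison — no dominant power emerges to decide the limit by degree comparison.
- conjugate multiplication — a fit — the right tool for this form.


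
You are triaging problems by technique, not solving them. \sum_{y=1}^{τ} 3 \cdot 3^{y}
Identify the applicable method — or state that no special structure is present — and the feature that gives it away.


Method: the geometric series formula — consecutive terms stand in a fixed index-free ratio — the geometric sum formula closes it.


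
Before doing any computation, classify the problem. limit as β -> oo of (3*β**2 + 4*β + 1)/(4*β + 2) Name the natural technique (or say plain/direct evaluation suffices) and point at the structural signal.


Verdict: dominant-term comparison — at large β only the top-degree terms survive; compare the leading terms and the limit falls out. Differentiating the expression as a single quotient would eventually settle it as well; matching dominant growth settles it immediately.


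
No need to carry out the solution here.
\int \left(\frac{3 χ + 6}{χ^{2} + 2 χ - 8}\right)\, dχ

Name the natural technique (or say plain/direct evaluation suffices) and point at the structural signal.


Method: partial fractions — rational integrand, reducible denominator χ^{2} + 2 χ - 8: decompose first, integrate second.


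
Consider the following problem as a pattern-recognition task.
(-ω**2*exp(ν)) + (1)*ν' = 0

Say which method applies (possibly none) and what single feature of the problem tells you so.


Diagnosis: separation of variables — the slope splits multiplicatively: ω**2 carrying all ω-dependence times exp(ν) carrying all ν-dependence — separate and integrate.


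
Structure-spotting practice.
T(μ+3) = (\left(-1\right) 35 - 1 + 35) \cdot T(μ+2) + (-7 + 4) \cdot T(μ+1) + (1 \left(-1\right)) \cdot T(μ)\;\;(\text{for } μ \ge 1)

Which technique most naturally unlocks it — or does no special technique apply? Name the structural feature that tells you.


Best approach: the characteristic-root method — no index-dependence in the weights and nothing inhomogeneous: classic characteristic-equation setup.


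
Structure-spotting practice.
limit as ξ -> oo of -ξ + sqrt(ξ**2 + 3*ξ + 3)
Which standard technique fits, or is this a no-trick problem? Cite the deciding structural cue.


Verdict: conjugate multiplication — turning the difference into a conjugate-rationalized ratio makes the limit readable.


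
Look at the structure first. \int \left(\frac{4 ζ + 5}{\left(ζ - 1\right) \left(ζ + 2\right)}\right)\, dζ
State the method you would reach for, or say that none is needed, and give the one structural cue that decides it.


Verdict: partial fractions — a proper rational integrand whose denominator splits into simpler factors — decompose into partial fractions first.


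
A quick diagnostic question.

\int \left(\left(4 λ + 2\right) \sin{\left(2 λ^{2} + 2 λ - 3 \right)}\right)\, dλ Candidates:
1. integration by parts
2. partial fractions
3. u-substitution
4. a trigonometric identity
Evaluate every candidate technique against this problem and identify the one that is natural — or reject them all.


Technique: u-substitution — read it as f(2 λ^{2} + 2 λ - 3) times a constant multiple of d(2 λ^{2} + 2 λ - 3): one substitution, u = 2 λ^{2} + 2 λ - 3, finishes it.
- integration by parts: a polynomial factor is present, but its partner is not an exp, sine, or cosine of a degree-1 argument, nor a logarithm.
- partial fractions — there is no rational-function structure to decompose.
- u-substitution: yes, a natural case for it.
- a trigonometric identity: no even trigonometric power and no product of distinct frequencies to rewrite.


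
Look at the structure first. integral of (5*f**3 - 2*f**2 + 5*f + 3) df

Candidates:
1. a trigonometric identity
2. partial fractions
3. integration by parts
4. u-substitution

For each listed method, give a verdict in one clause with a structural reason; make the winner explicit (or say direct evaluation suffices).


Verdict: no special technique — scan for structure and find none: constant multiples of powers of f, integrate directly.
- a trigonometric identity — there is no trigonometric structure at all — the integrand carries no sine or cosine to rewrite.
- partial fractions: the expression is not a ratio of polynomials that decomposes further.
- integration by parts — parts would only shuffle a directly integrable integrand.
- u-substitution: no substitution does more than relabel what direct integration already handles.


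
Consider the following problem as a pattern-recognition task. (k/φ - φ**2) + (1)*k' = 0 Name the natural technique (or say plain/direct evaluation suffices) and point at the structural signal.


Technique: a linear integrating factor — the unknown enters only to the first power against a nonzero forcing term — the integrating-factor template applies directly.


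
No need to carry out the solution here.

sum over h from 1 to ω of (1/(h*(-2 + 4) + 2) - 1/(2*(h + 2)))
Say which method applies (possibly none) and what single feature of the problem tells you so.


Technique: telescoping — consecutive terms evaluate one function at adjacent indices (1/(h*(-2 + 4) + 2) is its current value): one term's tail is the next term's head, so the chain collapses.


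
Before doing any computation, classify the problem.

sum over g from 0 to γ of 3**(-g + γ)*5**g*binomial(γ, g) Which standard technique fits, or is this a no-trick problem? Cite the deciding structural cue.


Best approach: the binomial theorem — terms weighting binomial(γ, g) against matched powers of 5 and 3 reassemble into (5 + 3)^γ by the binomial theorem.


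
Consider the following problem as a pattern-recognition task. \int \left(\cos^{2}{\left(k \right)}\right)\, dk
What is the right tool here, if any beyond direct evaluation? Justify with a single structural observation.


Technique: a trigonometric identity — even powers like \cos^{2}{\left(k \right)} never integrate directly; the half-angle identity lowers the degree first.


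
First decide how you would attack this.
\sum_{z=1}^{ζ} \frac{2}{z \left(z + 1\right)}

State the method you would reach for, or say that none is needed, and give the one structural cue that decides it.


Best approach: telescoping — integer-spaced poles in \frac{2}{z \left(z + 1\right)} are the telescoping signature in disguise.


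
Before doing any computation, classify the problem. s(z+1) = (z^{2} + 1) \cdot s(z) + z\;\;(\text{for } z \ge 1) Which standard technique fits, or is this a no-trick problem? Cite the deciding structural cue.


Technique: a summation factor — an index-dependent multiplier z^{2} + 1 rules out characteristic roots; a summation factor converts it to a pure difference.


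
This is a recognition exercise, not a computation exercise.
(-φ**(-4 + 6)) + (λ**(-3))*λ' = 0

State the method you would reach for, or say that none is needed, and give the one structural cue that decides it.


Verdict: separation of variables — separating collects all λ-dependence with the derivative and leaves all φ-dependence opposite: variables separate. The cross-partial test also passes here (vacuously, each side single-variable); the potential-function route would work, separation is simply more immediate.


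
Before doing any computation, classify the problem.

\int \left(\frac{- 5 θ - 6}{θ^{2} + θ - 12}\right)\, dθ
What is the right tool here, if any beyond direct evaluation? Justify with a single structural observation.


Technique: partial fractions — a proper rational integrand whose denominator splits into simpler factors — decompose into partial fractions first.


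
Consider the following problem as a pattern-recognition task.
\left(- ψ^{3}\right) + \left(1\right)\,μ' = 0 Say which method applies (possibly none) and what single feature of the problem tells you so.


Best approach: no special technique — the slope is a function of ψ alone, so integrate both sides directly.


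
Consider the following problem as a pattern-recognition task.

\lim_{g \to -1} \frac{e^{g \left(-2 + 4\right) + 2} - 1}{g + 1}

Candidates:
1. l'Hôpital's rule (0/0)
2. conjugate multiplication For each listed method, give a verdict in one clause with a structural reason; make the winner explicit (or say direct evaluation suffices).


Technique: l'Hôpital's rule (0/0) — numerator and denominator both vanish at -1 — a genuine 0/0 form, which is exactly when l'Hôpital applies. A local series expansion at the point resolves it as well; the rule is the packaged version of that step.
- l'Hôpital's rule (0/0) — yes, a natural case for it.
- conjugate multiplication — the conjugate move applies to radical differences, which this is not.


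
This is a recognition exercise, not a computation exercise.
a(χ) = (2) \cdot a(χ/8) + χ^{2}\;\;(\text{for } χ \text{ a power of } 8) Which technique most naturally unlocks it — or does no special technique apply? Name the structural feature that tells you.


Technique: the master substitution — treat m = log base 8 of χ as the new clock: one recursion step advances m by one while χ scales by 8.


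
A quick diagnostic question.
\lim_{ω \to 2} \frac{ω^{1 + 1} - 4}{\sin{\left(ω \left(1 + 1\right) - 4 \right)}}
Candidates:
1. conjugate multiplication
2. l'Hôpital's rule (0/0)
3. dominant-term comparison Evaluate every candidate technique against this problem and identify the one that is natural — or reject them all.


Best approach: l'Hôpital's rule (0/0) — numerator and denominator both vanish at 2 — a genuine 0/0 form, which is exactly when l'Hôpital applies. A local series expansion at the point resolves it as well; the rule is the packaged version of that step.
- conjugate multiplication — no difference of divergent radicals appears, so rationalizing has nothing to cancel.
- l'Hôpital's rule (0/0) — yes, a natural case for it.
- dominant-term comparison — no ranking of term growth rates resolves the limit here.


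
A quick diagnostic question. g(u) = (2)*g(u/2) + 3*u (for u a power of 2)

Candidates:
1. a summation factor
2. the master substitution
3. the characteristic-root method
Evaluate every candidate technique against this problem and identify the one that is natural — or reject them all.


Best approach: the master substitution — the argument shrinks by the factor 2, so measure the index on a logarithmic scale and the recursion becomes a shift.
- a summation factor — a divided-index call is outside the fixed-shift first-order family a summation factor normalizes.
- the master substitution — applies; the problem has the shape this method handles.
- the characteristic-root method: a divided-index call is not the fixed-shift linear shape that characteristic roots solve.


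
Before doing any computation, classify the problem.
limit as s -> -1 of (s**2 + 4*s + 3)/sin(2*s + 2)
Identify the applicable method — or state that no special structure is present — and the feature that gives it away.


Diagnosis: l'Hôpital's rule (0/0) — substituting -1 gives 0 over 0; differentiate top and bottom once and re-evaluate. A first-order expansion at the point is an equally standard path; the rule packages it.


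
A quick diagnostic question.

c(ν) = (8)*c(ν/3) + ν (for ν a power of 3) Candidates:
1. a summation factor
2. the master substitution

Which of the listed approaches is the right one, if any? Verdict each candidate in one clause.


Best approach: the master substitution — the argument contracts 3-fold per step: reindex ν exponentially and solve the linear recurrence in the new index.
- a summation factor — the recursion divides its index rather than shifting it — there is no previous-term chain for a summation factor to telescope.
- the master substitution: yes — fits the structure here.


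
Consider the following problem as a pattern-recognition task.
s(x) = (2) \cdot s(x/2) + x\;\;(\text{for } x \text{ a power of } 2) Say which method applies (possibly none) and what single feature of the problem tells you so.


Diagnosis: the master substitution — the argument shrinks by the factor 2, so measure the index on a logarithmic scale and the recursion becomes a shift.


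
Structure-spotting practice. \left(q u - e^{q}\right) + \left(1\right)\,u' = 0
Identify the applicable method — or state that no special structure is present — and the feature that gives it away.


Best approach: a linear integrating factor — first power of u, nonzero forcing: the integrating-factor recipe applies verbatim with p = q.


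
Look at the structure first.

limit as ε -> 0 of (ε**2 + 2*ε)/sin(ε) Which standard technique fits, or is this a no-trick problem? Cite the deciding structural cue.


Method: l'Hôpital's rule (0/0) — numerator and denominator both vanish at 0 — a genuine 0/0 form, which is exactly when l'Hôpital applies. One could equally expand both pieces locally and compare leading terms; the rule does that in one stroke.


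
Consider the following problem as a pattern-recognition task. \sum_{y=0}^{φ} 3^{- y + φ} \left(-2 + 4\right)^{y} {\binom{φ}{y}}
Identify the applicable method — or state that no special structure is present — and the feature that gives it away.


Verdict: the binomial theorem — binomial coefficients against complementary powers of (-2 + 4) and 3: recognize the binomial expansion and resum.


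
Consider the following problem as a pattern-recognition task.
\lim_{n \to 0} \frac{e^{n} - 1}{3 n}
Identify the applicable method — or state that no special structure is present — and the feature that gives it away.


Best approach: l'Hôpital's rule (0/0) — both numerator and denominator vanish at 0: the genuine 0/0 indeterminate that l'Hôpital exists for. The standard small-argument limits would also carry it; the rule is the systematic route.


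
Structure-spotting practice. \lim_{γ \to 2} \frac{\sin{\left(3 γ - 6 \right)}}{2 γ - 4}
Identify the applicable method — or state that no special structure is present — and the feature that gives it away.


Best approach: l'Hôpital's rule (0/0) — numerator and denominator both vanish at 2 — a genuine 0/0 form, which is exactly when l'Hôpital applies. A first-order expansion at the point is an equally standard path; the rule packages it.


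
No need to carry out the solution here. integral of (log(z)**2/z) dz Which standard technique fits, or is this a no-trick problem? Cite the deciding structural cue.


Method: u-substitution — viewed as a product, the integrand is a composition evaluated at log(z) times (a constant multiple of) that inner expression's derivative, so u = log(z) makes it elementary.


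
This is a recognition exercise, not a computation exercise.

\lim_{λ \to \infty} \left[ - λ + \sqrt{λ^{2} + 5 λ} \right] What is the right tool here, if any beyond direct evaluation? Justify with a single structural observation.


Verdict: conjugate multiplication — infinity minus infinity with a radical in play — multiply by the conjugate so the divergences of \sqrt{λ^{2} + 5 λ} and λ annihilate.


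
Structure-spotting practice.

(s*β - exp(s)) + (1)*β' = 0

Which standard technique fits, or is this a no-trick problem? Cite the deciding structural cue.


Best approach: a linear integrating factor — the equation is linear in β with coefficient s; multiplying by the integrating factor exp(∫s) makes the left side a perfect derivative.


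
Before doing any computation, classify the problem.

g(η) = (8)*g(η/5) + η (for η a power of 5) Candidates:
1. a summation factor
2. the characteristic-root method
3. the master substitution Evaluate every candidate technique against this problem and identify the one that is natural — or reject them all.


Method: the master substitution — the index is divided (η/5), not shifted — substitute η = 5^m to straighten it into a shift recurrence.
- a summation factor: the recursion divides its index rather than shifting it — there is no previous-term chain for a summation factor to telescope.
- the characteristic-root method: the recursion divides its index rather than shifting it — outside the constant-shift family the root method covers.
- the master substitution: applicable, and directly so.


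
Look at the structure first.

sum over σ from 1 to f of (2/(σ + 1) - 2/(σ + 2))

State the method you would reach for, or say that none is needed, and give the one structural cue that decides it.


Method: telescoping — each term adds 2/(σ + 1) and subtracts the same expression advanced one index; that subtracted piece cancels against the next term's added copy — only the boundary terms survive.


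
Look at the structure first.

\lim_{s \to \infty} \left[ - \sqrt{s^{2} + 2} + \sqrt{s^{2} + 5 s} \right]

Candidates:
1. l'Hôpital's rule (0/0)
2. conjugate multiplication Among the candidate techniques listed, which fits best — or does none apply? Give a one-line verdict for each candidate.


Diagnosis: conjugate multiplication — the ∞ − ∞ radical form is the exact trigger for the conjugate maneuver.
- l'Hôpital's rule (0/0): the expression is a difference driving to ∞ − ∞, not a 0/0 quotient — there is no ratio for the rule to differentiate.
- conjugate multiplication: yes — fits the structure here.


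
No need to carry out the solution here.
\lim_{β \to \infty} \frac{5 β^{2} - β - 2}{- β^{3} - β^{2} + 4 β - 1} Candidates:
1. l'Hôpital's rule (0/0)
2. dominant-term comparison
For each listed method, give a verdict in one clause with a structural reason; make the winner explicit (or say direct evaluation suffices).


Method: dominant-term comparison — as β grows, only the highest-degree terms matter — compare leading terms and read the limit off.
- l'Hôpital's rule (0/0): no 0/0 form appears: written as one quotient, top and bottom both grow without bound, and the ratio is decided by their leading terms.
- dominant-term comparison: yes — fits the structure here.


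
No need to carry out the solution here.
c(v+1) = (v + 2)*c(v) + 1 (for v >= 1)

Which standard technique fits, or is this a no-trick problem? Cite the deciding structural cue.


Best approach: a summation factor — one-term recursion with variable weight v + 2 is solved by product normalization, not by root-finding.


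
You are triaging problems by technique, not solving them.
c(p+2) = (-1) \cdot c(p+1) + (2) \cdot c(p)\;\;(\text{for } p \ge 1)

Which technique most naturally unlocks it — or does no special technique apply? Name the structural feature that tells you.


Best approach: the characteristic-root method — every coefficient is a fixed number and the forcing is zero — substitute r^p and read off the root equation.


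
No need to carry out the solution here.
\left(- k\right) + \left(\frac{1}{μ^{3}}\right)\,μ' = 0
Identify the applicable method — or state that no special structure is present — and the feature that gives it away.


Verdict: separation of variables — solved for the derivative, the right side factors as k times μ^{3} — all k-dependence separates from all μ-dependence. An exactness check succeeds on this form as well — separation and the potential function arrive at the same answer, separation more directly.


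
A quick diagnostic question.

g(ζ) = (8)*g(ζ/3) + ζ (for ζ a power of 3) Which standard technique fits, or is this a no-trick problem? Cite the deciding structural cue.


Verdict: the master substitution — recursion at ζ/3 is multiplicative in the index; logarithmic reindexing via ζ = 3^m linearizes it.


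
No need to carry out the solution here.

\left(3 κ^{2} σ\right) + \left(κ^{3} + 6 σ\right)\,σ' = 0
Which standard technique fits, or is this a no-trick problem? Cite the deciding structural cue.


Diagnosis: the exact-equation method — checking ∂/∂σ of 3 κ^{2} σ against ∂/∂κ of κ^{3} + 6 σ: they match — the equation is exact as it stands.


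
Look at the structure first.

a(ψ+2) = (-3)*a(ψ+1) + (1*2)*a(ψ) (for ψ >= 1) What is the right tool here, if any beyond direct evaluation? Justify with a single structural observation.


Verdict: the characteristic-root method — constant coefficients and linearity mean the ansatz r^ψ reduces it to solving the characteristic polynomial.


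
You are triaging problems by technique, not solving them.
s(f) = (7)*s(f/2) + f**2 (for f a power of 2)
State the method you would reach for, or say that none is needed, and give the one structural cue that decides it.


Technique: the master substitution — recursion at f/2 is multiplicative in the index; logarithmic reindexing via f = 2^m linearizes it.


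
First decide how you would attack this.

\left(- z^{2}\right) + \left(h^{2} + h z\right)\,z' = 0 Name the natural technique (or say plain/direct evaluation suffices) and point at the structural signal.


Diagnosis: the homogeneous substitution — scaling h and z together leaves the slope fixed — it depends only on z/h, so substitute the ratio. A Bernoulli substitution after rearrangement (possibly exchanging dependent and independent variable) is a fair alternative; the homogeneous route works on the equation as it stands.


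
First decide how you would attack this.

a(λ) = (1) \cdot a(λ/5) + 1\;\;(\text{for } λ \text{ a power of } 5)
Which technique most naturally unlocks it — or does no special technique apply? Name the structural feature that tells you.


Method: the master substitution — the argument shrinks by the factor 5, so measure the index on a logarithmic scale and the recursion becomes a shift.


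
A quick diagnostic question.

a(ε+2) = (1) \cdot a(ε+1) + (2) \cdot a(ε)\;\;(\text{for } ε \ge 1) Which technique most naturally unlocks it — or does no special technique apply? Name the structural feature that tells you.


Technique: the characteristic-root method — try a geometric ansatz r^ε: constant coefficients turn the recurrence into one polynomial equation in r.


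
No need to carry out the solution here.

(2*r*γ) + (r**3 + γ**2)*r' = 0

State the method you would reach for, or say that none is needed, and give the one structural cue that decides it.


Diagnosis: the exact-equation method — because the two cross partials coincide, the form is conservative as written — recover its potential in (γ, r).


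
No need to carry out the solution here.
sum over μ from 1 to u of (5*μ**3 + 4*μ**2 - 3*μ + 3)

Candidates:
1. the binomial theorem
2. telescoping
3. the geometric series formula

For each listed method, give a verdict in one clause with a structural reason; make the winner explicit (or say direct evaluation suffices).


Method: no special technique — constant-multiple powers of μ with no cancellation partners and no common ratio — use the standard power-sum formulas.
- the binomial theorem — the summand does not match any term pattern of an expanded binomial power.
- telescoping: the summand is not presented as a shifted difference — a telescoping rewrite may exist, but the displayed structure does not offer one.
- the geometric series formula: dividing successive terms gives an index-dependent quantity, not a constant.


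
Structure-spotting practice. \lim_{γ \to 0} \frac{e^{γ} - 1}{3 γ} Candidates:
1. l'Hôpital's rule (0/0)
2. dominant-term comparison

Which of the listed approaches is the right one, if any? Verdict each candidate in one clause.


Method: l'Hôpital's rule (0/0) — substituting 0 gives 0 over 0; differentiate top and bottom once and re-evaluate. Known elementary limits would finish this too — the rule just bypasses the case analysis.
- l'Hôpital's rule (0/0) — yes — fits the structure here.
- dominant-term comparison: no dominant power emerges to decide the limit by degree comparison.


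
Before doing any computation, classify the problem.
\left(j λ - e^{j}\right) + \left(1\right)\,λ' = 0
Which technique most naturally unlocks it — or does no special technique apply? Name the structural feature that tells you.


Diagnosis: a linear integrating factor — the equation is linear in λ with coefficient j; multiplying by the integrating factor exp(∫j) makes the left side a perfect derivative.


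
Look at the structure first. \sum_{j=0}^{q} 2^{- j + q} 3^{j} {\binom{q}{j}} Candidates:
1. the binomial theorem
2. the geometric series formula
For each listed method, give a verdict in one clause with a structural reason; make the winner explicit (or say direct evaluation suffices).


Diagnosis: the binomial theorem — the summand is term j of a binomial expansion in 3 and 2; the whole sum is a single power.
- the binomial theorem — a fit — the right tool for this form.
- the geometric series formula: the term-to-term ratio drifts with the index — the one thing the geometric formula cannot absorb.


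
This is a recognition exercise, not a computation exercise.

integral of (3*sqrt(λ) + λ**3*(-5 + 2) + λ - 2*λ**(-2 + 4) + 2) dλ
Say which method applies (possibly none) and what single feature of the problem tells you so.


Diagnosis: no special technique — the integrand is a sum of constant multiples of powers of λ — integrate term by term.


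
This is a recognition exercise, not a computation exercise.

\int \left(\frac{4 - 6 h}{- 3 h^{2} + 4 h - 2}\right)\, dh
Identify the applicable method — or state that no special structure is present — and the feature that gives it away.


Method: u-substitution — collected, the integrand has one factor that is, up to a constant, the derivative of an inner expression the rest depends on — substitute for that inner expression.


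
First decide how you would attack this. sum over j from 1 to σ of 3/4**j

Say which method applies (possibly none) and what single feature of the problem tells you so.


Best approach: the geometric series formula — consecutive terms stand in a fixed index-free ratio — the geometric sum formula closes it.


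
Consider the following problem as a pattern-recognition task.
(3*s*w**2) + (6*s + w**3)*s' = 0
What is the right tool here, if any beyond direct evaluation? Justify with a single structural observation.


Best approach: the exact-equation method — the compatibility test passes: the s-derivative of 3*s*w**2 matches the w-derivative of 6*s + w**3, so integrate a potential.


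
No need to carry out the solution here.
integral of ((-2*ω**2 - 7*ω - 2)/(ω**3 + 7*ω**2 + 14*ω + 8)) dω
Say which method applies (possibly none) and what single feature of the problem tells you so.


Best approach: partial fractions — a proper rational integrand over the factorable ω**3 + 7*ω**2 + 14*ω + 8: partial fractions reduce it to elementary pieces.


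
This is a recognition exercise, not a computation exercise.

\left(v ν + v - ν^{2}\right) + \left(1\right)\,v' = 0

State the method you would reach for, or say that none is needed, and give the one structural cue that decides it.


Technique: a linear integrating factor — linear in the unknown with genuine forcing: multiply through by the exponential of the integrated coefficient and the left side closes into one derivative.


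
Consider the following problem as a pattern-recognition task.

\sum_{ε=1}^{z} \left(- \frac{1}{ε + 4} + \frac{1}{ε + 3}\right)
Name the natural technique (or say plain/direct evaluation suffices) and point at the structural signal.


Method: telescoping — the generic term is a one-step difference of \frac{1}{ε + 3}, so partial sums shortcut to endpoint evaluation.


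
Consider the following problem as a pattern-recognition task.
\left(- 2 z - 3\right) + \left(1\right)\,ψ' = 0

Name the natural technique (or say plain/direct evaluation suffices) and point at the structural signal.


Technique: no special technique — the slope is a function of z alone, so integrate both sides directly.


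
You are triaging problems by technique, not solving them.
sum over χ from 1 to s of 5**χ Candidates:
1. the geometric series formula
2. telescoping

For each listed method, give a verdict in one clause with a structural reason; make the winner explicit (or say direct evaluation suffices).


Method: the geometric series formula — each summand is the previous one scaled by 5; that constant multiplier is itself the geometric structure.
- the geometric series formula — yes — fits the structure here.
- telescoping: writing out consecutive terms as given produces no pairwise cancellation.


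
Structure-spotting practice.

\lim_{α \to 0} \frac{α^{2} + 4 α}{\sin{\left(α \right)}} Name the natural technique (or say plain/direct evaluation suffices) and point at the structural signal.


Technique: l'Hôpital's rule (0/0) — both numerator and denominator vanish at 0: the genuine 0/0 indeterminate that l'Hôpital exists for. A local series expansion at the point resolves it as well; the rule is the packaged version of that step.


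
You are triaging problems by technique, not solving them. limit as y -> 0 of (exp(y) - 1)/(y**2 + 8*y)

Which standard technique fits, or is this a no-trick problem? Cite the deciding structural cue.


Method: l'Hôpital's rule (0/0) — numerator and denominator both vanish at 0 — a genuine 0/0 form, which is exactly when l'Hôpital applies. Known elementary limits would finish this too — the rule just bypasses the case analysis.


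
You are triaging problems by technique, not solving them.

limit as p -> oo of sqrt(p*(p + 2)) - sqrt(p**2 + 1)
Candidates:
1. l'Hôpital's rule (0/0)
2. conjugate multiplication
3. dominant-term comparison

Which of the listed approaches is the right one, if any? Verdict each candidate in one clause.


Diagnosis: conjugate multiplication — the ∞ − ∞ radical form is the exact trigger for the conjugate maneuver.
- l'Hôpital's rule (0/0) — substitution produces ∞ − ∞ rather than a vanishing quotient; the rule needs a 0/0 ratio to act on.
- conjugate multiplication — a fit — the right tool for this form.
- dominant-term comparison — this limit is not decided by comparing leading-term growth at infinity.


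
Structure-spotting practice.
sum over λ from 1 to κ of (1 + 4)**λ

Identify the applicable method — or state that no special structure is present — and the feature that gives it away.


Best approach: the geometric series formula — consecutive terms stand in a fixed index-free ratio — the geometric sum formula closes it.


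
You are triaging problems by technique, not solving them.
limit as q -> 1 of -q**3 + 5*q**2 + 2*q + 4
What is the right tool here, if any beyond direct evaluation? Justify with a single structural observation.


Method: no special technique — the expression is continuous at 1 — substitute and evaluate; no indeterminate form appears.


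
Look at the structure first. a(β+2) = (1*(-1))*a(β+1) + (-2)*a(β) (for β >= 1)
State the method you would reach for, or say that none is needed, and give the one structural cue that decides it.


Best approach: the characteristic-root method — constant coefficients and linearity mean the ansatz r^β reduces it to solving the characteristic polynomial.


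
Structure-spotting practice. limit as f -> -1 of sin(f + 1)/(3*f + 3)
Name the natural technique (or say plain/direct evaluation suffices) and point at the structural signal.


Best approach: l'Hôpital's rule (0/0) — substituting -1 gives 0 over 0; differentiate top and bottom once and re-evaluate. Known elementary limits would finish this too — the rule just bypasses the case analysis.


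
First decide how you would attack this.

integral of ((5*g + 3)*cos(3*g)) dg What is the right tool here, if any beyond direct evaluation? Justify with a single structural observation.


Method: integration by parts — a polynomial factor 5*g + 3 multiplies cos(3*g); differentiating 5*g + 3 lowers its degree while cos(3*g) integrates cleanly, so parts wins.


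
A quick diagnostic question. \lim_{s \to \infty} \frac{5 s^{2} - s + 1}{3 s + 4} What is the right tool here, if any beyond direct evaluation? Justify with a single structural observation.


Best approach: dominant-term comparison — as s grows, only the highest-degree terms matter — compare leading terms and read the limit off. Viewed as a single quotient this is an ∞/∞ form — an at-infinity application of l'Hôpital's rule would also resolve it; comparing leading growth reads the answer without differentiating.


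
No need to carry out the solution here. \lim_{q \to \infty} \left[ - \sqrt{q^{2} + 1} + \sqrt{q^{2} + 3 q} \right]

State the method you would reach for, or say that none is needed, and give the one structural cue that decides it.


Technique: conjugate multiplication — turning the difference into a conjugate-rationalized ratio makes the limit readable.


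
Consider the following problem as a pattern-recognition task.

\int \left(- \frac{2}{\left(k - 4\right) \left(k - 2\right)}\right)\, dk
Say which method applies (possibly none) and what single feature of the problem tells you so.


Technique: partial fractions — a proper rational integrand whose denominator splits into simpler factors — decompose into partial fractions first.


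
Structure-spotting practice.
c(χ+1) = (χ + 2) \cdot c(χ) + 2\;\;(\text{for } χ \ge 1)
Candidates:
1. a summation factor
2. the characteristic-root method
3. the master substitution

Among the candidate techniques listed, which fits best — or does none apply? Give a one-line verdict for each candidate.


Method: a summation factor — one step of memory with a weight χ + 2 that changes as the index grows — the summation-factor construction is built for this.
- a summation factor: applies; the problem has the shape this method handles.
- the characteristic-root method: the coefficients change with the index, which the root method cannot absorb.
- the master substitution: the recursion steps by a constant offset, so exponential reindexing is pointless.


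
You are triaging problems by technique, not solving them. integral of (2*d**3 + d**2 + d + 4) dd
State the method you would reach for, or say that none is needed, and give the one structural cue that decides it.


Verdict: no special technique — nothing composite, nothing rational, nothing trigonometric — each constant-multiple power of d integrates by the power rule alone.


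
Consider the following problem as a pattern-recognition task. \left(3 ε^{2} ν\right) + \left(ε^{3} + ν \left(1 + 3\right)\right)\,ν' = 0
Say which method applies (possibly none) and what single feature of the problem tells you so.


Technique: the exact-equation method — because the two cross partials coincide, the form is conservative as written — recover its potential in (ε, ν).


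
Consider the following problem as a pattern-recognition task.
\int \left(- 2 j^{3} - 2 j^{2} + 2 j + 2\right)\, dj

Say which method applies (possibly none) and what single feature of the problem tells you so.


Best approach: no special technique — every term is a constant multiple of a power of j; term-wise power-rule integration needs no preliminary transformation.


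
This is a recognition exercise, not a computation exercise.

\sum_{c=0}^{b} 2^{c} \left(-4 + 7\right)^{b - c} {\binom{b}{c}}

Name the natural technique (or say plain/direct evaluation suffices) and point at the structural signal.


Verdict: the binomial theorem — the binomial coefficients weight matched powers of 2 and (-4 + 7), which is exactly the expansion of a binomial power.


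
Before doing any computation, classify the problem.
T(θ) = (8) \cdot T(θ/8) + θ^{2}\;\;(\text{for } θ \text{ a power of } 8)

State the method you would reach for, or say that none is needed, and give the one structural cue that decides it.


Method: the master substitution — treat m = log base 8 of θ as the new clock: one recursion step advances m by one while θ scales by 8.
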